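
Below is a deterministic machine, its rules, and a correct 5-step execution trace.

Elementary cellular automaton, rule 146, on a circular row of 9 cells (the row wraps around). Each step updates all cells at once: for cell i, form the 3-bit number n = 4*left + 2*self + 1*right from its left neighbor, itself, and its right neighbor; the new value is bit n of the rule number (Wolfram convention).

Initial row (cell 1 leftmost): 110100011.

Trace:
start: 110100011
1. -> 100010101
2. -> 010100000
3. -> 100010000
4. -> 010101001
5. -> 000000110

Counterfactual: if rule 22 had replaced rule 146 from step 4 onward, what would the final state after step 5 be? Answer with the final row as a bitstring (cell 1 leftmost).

(re-executing steps 4..5 under rule 22; state before step 4: 100010000)
4. -> 110111001
5. -> 000000110

000000110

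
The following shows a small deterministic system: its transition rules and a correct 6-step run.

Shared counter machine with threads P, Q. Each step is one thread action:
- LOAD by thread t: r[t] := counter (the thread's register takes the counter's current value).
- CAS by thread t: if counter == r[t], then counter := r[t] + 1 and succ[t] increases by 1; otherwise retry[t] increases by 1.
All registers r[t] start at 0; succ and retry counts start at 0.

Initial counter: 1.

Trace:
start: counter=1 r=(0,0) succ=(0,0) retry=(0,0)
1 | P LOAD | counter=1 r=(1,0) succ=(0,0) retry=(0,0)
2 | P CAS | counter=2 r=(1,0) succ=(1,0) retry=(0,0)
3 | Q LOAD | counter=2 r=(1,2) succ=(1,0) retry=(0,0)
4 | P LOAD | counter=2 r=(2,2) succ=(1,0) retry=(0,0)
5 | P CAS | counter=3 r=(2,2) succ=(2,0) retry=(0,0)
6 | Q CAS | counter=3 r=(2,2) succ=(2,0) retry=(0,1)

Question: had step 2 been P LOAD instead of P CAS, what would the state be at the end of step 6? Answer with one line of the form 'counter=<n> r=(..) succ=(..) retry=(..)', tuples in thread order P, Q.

counter=2 r=(1,1) succ=(1,0) retry=(0,1)

(re-executing from step 2 with the substitution; state before step 2: counter=1 r=(1,0) succ=(0,0) retry=(0,0))
2 | P LOAD | counter=1 r=(1,0) succ=(0,0) retry=(0,0)
3 | Q LOAD | counter=1 r=(1,1) succ=(0,0) retry=(0,0)
4 | P LOAD | counter=1 r=(1,1) succ=(0,0) retry=(0,0)
5 | P CAS | counter=2 r=(1,1) succ=(1,0) retry=(0,0)
6 | Q CAS | counter=2 r=(1,1) succ=(1,0) retry=(0,1)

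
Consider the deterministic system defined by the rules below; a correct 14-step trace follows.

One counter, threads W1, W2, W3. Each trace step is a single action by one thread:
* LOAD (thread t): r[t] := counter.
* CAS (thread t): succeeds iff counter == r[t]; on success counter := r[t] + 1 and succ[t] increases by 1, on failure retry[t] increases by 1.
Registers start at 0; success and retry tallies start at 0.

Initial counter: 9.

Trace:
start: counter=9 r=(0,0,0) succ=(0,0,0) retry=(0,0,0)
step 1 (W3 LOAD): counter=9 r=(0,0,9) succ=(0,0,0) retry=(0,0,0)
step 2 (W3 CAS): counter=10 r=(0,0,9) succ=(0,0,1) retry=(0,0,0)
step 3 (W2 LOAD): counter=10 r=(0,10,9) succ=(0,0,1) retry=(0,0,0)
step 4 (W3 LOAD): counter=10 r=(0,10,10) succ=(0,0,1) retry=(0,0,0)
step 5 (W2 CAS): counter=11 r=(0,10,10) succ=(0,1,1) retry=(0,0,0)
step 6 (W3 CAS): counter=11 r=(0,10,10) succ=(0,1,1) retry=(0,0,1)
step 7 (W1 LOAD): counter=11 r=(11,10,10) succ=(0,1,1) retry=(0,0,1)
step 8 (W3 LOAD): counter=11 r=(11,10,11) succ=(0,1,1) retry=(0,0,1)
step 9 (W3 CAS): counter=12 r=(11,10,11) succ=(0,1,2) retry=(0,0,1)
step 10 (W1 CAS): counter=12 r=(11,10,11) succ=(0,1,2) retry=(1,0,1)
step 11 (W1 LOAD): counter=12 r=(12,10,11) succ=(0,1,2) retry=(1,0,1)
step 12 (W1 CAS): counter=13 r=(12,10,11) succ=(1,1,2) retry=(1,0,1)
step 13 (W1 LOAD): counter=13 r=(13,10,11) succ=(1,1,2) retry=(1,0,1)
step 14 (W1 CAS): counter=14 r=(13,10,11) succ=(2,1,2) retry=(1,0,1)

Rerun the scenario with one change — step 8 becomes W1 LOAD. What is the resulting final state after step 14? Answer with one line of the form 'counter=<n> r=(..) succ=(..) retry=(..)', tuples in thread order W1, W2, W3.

(re-executing from step 8 with the substitution; state before step 8: counter=11 r=(11,10,10) succ=(0,1,1) retry=(0,0,1))
step 8 (W1 LOAD): counter=11 r=(11,10,10) succ=(0,1,1) retry=(0,0,1)
step 9 (W3 CAS): counter=11 r=(11,10,10) succ=(0,1,1) retry=(0,0,2)
step 10 (W1 CAS): counter=12 r=(11,10,10) succ=(1,1,1) retry=(0,0,2)
step 11 (W1 LOAD): counter=12 r=(12,10,10) succ=(1,1,1) retry=(0,0,2)
step 12 (W1 CAS): counter=13 r=(12,10,10) succ=(2,1,1) retry=(0,0,2)
step 13 (W1 LOAD): counter=13 r=(13,10,10) succ=(2,1,1) retry=(0,0,2)
step 14 (W1 CAS): counter=14 r=(13,10,10) succ=(3,1,1) retry=(0,0,2)

counter=14 r=(13,10,10) succ=(3,1,1) retry=(0,0,2)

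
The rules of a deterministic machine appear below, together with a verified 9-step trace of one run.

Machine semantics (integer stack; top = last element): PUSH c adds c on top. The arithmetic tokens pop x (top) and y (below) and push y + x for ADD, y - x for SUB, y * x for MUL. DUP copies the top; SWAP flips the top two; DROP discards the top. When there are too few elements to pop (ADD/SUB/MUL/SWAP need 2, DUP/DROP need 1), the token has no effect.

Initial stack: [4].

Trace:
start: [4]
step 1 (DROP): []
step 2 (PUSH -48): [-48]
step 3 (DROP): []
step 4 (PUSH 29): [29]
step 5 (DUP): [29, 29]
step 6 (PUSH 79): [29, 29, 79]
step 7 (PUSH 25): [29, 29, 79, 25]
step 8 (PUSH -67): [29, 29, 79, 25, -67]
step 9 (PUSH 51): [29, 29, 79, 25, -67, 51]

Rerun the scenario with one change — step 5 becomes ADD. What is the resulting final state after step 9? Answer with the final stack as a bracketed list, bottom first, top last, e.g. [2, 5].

[29, 79, 25, -67, 51]

(re-executing from step 5 with the substitution; state before step 5: [29])
step 5 (ADD): [29]
step 6 (PUSH 79): [29, 79]
step 7 (PUSH 25): [29, 79, 25]
step 8 (PUSH -67): [29, 79, 25, -67]
step 9 (PUSH 51): [29, 79, 25, -67, 51]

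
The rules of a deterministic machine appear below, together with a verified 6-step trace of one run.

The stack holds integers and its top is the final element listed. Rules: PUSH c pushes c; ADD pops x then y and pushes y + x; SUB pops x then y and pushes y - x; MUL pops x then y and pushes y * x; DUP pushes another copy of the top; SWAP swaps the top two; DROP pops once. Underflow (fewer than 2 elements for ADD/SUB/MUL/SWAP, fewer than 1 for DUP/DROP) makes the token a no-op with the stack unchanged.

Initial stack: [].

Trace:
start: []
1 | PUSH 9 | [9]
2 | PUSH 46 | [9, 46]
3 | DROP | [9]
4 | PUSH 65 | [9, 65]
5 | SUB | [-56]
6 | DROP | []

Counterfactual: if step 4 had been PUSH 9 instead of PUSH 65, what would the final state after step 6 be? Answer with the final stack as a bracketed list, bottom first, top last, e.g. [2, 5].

[]

(re-executing from step 4 with the substitution; state before step 4: [9])
4 | PUSH 9 | [9, 9]
5 | SUB | [0]
6 | DROP | []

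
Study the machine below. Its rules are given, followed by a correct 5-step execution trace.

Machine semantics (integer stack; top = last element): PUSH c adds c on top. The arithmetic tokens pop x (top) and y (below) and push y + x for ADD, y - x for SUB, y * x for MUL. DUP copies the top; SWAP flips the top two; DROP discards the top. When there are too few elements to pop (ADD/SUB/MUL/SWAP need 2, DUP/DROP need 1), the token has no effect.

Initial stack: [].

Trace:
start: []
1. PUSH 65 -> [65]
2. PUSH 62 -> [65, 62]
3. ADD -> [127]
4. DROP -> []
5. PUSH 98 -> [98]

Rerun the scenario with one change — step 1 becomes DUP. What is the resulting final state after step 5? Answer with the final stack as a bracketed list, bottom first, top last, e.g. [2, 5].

[98]

(re-executing from step 1 with the substitution; state before step 1: [])
1. DUP -> []
2. PUSH 62 -> [62]
3. ADD -> [62]
4. DROP -> []
5. PUSH 98 -> [98]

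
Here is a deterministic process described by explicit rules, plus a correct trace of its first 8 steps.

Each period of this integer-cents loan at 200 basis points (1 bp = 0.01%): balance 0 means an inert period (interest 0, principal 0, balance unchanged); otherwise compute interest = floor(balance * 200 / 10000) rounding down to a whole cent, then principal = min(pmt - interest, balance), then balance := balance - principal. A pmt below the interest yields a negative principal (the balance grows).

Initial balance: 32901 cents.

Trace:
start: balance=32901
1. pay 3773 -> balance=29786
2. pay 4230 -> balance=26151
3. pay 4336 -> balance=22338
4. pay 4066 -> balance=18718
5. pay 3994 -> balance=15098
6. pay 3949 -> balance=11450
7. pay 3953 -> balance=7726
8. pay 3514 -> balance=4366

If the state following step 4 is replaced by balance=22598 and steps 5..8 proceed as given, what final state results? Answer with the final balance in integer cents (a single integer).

state after step 4 := balance=22598
5. pay 3994 -> balance=19055
6. pay 3949 -> balance=15487
7. pay 3953 -> balance=11843
8. pay 3514 -> balance=8565

8565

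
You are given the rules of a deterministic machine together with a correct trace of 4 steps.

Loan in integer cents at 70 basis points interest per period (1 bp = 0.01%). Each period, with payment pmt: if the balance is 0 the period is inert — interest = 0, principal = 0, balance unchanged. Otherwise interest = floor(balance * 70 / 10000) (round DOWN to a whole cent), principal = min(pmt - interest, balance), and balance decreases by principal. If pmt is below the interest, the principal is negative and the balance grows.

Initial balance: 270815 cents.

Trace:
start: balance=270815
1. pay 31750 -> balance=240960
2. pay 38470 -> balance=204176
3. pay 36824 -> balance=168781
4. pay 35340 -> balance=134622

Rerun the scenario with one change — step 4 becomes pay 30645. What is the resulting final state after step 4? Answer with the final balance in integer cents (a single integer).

139317

(re-executing from step 4 with the substitution; state before step 4: balance=168781)
4. pay 30645 -> balance=139317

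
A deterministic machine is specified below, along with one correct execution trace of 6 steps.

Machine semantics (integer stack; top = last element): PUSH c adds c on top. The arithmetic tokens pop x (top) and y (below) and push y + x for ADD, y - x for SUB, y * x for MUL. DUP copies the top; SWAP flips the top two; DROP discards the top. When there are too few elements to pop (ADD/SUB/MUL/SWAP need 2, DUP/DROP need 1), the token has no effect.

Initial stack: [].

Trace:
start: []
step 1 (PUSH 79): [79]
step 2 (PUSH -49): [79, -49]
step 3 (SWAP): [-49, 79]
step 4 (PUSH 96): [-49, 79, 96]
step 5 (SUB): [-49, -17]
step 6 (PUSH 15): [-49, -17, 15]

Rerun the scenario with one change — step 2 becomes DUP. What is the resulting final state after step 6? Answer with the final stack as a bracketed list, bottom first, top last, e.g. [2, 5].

(re-executing from step 2 with the substitution; state before step 2: [79])
step 2 (DUP): [79, 79]
step 3 (SWAP): [79, 79]
step 4 (PUSH 96): [79, 79, 96]
step 5 (SUB): [79, -17]
step 6 (PUSH 15): [79, -17, 15]

[79, -17, 15]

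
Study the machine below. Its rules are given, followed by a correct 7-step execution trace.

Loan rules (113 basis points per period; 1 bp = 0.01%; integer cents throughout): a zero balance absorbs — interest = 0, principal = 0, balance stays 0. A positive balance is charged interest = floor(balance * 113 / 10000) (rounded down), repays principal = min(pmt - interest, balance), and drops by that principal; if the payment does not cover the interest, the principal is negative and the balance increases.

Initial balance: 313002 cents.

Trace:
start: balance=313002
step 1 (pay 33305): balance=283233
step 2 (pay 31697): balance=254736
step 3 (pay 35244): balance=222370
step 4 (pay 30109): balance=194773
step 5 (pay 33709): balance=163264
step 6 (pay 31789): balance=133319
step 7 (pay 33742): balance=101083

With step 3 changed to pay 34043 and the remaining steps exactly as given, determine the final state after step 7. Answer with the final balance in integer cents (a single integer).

102340

(re-executing from step 3 with the substitution; state before step 3: balance=254736)
step 3 (pay 34043): balance=223571
step 4 (pay 30109): balance=195988
step 5 (pay 33709): balance=164493
step 6 (pay 31789): balance=134562
step 7 (pay 33742): balance=102340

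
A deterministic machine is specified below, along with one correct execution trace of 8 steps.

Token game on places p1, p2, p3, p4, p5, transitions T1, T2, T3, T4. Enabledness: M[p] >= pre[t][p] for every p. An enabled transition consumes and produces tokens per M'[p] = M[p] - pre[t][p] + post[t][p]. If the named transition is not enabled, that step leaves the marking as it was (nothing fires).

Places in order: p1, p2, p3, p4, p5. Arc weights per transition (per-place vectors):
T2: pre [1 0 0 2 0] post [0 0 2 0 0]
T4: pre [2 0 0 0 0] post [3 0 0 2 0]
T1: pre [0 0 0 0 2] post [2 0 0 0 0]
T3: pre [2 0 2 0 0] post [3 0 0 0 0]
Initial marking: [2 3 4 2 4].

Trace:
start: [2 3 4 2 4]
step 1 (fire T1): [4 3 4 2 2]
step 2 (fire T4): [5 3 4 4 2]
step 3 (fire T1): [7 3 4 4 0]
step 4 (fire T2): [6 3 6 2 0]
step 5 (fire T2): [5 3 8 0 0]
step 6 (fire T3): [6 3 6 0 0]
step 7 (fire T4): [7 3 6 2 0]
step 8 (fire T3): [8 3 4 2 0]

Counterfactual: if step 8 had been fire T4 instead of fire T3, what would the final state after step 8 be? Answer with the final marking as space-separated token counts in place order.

8 3 6 4 0

(re-executing from step 8 with the substitution; state before step 8: [7 3 6 2 0])
step 8 (fire T4): [8 3 6 4 0]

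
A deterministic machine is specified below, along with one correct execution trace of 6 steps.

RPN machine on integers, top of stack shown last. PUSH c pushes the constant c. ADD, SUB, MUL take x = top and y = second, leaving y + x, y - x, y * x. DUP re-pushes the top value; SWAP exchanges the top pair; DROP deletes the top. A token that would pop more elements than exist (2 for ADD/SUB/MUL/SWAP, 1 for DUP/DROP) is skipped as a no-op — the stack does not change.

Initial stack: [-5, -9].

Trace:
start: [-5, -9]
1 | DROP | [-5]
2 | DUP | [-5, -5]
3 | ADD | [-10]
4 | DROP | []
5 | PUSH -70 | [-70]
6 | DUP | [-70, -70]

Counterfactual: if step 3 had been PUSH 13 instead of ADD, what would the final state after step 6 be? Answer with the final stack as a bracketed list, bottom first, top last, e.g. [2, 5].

(re-executing from step 3 with the substitution; state before step 3: [-5, -5])
3 | PUSH 13 | [-5, -5, 13]
4 | DROP | [-5, -5]
5 | PUSH -70 | [-5, -5, -70]
6 | DUP | [-5, -5, -70, -70]

[-5, -5, -70, -70]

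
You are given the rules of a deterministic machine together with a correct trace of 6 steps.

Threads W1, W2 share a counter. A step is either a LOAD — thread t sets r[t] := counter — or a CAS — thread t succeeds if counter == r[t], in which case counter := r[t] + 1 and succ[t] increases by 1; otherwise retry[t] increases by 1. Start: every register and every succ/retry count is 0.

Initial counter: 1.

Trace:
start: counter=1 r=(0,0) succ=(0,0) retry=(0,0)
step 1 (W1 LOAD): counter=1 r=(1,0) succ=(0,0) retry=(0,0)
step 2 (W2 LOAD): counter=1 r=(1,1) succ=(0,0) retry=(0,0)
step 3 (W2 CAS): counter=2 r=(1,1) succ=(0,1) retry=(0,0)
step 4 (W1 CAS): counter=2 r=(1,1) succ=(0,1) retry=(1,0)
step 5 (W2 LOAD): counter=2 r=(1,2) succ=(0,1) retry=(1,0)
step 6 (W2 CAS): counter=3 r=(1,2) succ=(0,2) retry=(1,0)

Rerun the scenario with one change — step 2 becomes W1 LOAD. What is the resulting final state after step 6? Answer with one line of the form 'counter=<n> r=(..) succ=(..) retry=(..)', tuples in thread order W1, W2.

(re-executing from step 2 with the substitution; state before step 2: counter=1 r=(1,0) succ=(0,0) retry=(0,0))
step 2 (W1 LOAD): counter=1 r=(1,0) succ=(0,0) retry=(0,0)
step 3 (W2 CAS): counter=1 r=(1,0) succ=(0,0) retry=(0,1)
step 4 (W1 CAS): counter=2 r=(1,0) succ=(1,0) retry=(0,1)
step 5 (W2 LOAD): counter=2 r=(1,2) succ=(1,0) retry=(0,1)
step 6 (W2 CAS): counter=3 r=(1,2) succ=(1,1) retry=(0,1)

counter=3 r=(1,2) succ=(1,1) retry=(0,1)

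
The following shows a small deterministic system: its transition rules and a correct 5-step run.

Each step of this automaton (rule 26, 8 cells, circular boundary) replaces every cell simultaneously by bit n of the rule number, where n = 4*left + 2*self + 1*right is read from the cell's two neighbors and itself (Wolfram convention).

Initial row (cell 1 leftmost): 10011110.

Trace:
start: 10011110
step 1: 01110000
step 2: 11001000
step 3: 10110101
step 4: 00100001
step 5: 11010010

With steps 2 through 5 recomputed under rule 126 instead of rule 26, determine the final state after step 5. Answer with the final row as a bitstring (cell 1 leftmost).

(re-executing steps 2..5 under rule 126; state before step 2: 01110000)
step 2: 11011000
step 3: 11111101
step 4: 00000111
step 5: 10001101

10001101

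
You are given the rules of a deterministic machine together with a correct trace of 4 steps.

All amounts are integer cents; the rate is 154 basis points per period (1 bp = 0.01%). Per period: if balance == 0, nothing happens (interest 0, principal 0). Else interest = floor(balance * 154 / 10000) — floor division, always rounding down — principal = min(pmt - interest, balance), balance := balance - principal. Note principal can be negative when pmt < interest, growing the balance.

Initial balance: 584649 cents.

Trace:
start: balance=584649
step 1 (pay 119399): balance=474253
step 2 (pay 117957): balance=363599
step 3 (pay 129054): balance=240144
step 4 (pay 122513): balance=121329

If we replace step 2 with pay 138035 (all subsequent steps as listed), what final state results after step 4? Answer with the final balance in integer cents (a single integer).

100628

(re-executing from step 2 with the substitution; state before step 2: balance=474253)
step 2 (pay 138035): balance=343521
step 3 (pay 129054): balance=219757
step 4 (pay 122513): balance=100628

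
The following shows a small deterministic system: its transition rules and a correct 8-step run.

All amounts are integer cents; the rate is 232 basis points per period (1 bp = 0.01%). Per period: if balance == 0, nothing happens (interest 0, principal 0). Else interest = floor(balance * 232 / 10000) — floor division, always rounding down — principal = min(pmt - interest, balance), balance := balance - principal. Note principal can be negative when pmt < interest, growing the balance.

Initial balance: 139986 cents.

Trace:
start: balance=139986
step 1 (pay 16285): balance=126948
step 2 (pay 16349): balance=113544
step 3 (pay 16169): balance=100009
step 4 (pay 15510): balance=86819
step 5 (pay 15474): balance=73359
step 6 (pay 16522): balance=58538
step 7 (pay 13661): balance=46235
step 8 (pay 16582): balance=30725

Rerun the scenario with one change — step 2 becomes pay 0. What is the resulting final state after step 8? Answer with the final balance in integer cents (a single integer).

(re-executing from step 2 with the substitution; state before step 2: balance=126948)
step 2 (pay 0): balance=129893
step 3 (pay 16169): balance=116737
step 4 (pay 15510): balance=103935
step 5 (pay 15474): balance=90872
step 6 (pay 16522): balance=76458
step 7 (pay 13661): balance=64570
step 8 (pay 16582): balance=49486

49486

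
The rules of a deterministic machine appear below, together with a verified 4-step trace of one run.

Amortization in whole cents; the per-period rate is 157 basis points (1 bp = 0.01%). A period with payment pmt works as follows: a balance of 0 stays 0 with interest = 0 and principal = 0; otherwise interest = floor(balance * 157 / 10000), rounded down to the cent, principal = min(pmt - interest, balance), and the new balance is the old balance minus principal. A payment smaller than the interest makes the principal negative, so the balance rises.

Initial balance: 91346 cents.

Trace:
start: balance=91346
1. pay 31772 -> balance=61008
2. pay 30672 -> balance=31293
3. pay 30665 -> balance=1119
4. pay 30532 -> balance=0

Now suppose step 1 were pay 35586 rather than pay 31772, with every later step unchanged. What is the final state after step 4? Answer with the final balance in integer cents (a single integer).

(re-executing from step 1 with the substitution; state before step 1: balance=91346)
1. pay 35586 -> balance=57194
2. pay 30672 -> balance=27419
3. pay 30665 -> balance=0
4. pay 30532 -> balance=0

0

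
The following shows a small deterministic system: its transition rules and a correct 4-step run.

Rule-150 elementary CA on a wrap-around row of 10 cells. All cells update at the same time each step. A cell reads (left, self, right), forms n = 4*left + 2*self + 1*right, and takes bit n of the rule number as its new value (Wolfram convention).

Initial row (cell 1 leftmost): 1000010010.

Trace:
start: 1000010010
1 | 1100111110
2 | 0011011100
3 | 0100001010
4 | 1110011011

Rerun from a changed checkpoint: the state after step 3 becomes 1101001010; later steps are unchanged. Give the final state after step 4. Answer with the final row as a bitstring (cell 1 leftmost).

state after step 3 := 1101001010
4 | 0001111010

0001111010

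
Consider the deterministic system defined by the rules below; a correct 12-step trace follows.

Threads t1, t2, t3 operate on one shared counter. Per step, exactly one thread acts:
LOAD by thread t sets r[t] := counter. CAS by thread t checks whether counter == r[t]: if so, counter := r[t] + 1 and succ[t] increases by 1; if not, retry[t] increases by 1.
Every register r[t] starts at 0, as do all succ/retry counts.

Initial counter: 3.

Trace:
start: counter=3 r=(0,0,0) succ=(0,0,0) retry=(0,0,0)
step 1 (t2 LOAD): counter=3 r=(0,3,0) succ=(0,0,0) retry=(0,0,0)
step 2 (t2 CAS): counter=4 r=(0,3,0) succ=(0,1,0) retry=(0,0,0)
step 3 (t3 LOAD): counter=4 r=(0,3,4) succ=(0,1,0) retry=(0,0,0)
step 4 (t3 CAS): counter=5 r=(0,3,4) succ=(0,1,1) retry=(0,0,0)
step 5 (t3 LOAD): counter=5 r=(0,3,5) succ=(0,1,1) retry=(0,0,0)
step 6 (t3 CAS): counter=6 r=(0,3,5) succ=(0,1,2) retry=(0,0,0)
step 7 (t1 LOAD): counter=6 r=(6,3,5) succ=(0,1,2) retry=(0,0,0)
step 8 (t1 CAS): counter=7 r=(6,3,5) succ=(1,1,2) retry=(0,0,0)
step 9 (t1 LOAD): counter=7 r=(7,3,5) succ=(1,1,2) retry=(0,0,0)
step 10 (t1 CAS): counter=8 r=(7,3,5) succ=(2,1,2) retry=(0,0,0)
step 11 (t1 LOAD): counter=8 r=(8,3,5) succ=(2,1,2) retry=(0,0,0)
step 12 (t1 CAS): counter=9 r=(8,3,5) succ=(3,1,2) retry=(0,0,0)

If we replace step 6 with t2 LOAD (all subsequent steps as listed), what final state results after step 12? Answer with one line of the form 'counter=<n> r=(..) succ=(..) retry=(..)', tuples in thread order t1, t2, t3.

counter=8 r=(7,5,5) succ=(3,1,1) retry=(0,0,0)

(re-executing from step 6 with the substitution; state before step 6: counter=5 r=(0,3,5) succ=(0,1,1) retry=(0,0,0))
step 6 (t2 LOAD): counter=5 r=(0,5,5) succ=(0,1,1) retry=(0,0,0)
step 7 (t1 LOAD): counter=5 r=(5,5,5) succ=(0,1,1) retry=(0,0,0)
step 8 (t1 CAS): counter=6 r=(5,5,5) succ=(1,1,1) retry=(0,0,0)
step 9 (t1 LOAD): counter=6 r=(6,5,5) succ=(1,1,1) retry=(0,0,0)
step 10 (t1 CAS): counter=7 r=(6,5,5) succ=(2,1,1) retry=(0,0,0)
step 11 (t1 LOAD): counter=7 r=(7,5,5) succ=(2,1,1) retry=(0,0,0)
step 12 (t1 CAS): counter=8 r=(7,5,5) succ=(3,1,1) retry=(0,0,0)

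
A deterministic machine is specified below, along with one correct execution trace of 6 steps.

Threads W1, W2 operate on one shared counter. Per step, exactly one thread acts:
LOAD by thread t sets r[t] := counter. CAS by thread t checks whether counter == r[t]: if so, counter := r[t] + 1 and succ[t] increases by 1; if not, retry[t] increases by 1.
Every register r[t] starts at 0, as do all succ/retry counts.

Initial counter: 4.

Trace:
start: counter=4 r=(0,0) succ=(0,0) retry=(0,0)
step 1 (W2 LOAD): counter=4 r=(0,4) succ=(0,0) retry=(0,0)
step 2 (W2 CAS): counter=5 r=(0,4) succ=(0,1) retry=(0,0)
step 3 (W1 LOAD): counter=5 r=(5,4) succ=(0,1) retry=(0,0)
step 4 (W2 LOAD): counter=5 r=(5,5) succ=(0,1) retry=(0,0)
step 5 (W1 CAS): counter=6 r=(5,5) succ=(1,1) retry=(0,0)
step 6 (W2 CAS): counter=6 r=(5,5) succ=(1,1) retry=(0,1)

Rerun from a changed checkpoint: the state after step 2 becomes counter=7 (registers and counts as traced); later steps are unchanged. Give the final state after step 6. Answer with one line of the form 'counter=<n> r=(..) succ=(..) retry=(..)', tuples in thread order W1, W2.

counter=8 r=(7,7) succ=(1,1) retry=(0,1)

state after step 2 := counter=7 r=(0,4) succ=(0,1) retry=(0,0)
step 3 (W1 LOAD): counter=7 r=(7,4) succ=(0,1) retry=(0,0)
step 4 (W2 LOAD): counter=7 r=(7,7) succ=(0,1) retry=(0,0)
step 5 (W1 CAS): counter=8 r=(7,7) succ=(1,1) retry=(0,0)
step 6 (W2 CAS): counter=8 r=(7,7) succ=(1,1) retry=(0,1)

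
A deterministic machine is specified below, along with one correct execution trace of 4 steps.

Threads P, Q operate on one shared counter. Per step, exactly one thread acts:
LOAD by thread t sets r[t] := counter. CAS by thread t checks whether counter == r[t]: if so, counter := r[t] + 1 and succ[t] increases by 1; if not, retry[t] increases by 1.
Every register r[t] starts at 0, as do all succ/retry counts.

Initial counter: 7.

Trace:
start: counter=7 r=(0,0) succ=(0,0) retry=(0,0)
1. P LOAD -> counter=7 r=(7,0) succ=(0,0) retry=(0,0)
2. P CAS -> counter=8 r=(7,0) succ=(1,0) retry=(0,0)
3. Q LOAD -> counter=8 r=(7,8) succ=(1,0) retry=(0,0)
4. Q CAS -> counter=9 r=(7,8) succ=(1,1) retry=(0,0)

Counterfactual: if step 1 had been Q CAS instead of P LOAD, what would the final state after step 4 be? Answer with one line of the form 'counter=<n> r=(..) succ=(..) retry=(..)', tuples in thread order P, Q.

counter=8 r=(0,7) succ=(0,1) retry=(1,1)

(re-executing from step 1 with the substitution; state before step 1: counter=7 r=(0,0) succ=(0,0) retry=(0,0))
1. Q CAS -> counter=7 r=(0,0) succ=(0,0) retry=(0,1)
2. P CAS -> counter=7 r=(0,0) succ=(0,0) retry=(1,1)
3. Q LOAD -> counter=7 r=(0,7) succ=(0,0) retry=(1,1)
4. Q CAS -> counter=8 r=(0,7) succ=(0,1) retry=(1,1)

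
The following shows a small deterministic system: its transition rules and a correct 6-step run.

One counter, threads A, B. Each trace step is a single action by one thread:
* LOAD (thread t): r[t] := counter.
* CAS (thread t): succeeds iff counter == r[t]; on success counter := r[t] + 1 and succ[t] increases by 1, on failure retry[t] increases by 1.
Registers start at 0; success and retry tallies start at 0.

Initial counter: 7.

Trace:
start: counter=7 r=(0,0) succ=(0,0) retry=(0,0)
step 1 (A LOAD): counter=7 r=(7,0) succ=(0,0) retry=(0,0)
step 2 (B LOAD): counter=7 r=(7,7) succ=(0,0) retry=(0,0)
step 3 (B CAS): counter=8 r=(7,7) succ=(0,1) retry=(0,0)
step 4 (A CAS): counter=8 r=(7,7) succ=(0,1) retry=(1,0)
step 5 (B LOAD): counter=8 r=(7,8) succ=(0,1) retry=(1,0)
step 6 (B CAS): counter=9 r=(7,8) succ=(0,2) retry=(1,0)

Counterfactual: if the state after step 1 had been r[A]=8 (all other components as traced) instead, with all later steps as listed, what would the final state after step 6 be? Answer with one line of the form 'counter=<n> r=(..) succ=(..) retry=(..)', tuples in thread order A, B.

state after step 1 := counter=7 r=(8,0) succ=(0,0) retry=(0,0)
step 2 (B LOAD): counter=7 r=(8,7) succ=(0,0) retry=(0,0)
step 3 (B CAS): counter=8 r=(8,7) succ=(0,1) retry=(0,0)
step 4 (A CAS): counter=9 r=(8,7) succ=(1,1) retry=(0,0)
step 5 (B LOAD): counter=9 r=(8,9) succ=(1,1) retry=(0,0)
step 6 (B CAS): counter=10 r=(8,9) succ=(1,2) retry=(0,0)

counter=10 r=(8,9) succ=(1,2) retry=(0,0)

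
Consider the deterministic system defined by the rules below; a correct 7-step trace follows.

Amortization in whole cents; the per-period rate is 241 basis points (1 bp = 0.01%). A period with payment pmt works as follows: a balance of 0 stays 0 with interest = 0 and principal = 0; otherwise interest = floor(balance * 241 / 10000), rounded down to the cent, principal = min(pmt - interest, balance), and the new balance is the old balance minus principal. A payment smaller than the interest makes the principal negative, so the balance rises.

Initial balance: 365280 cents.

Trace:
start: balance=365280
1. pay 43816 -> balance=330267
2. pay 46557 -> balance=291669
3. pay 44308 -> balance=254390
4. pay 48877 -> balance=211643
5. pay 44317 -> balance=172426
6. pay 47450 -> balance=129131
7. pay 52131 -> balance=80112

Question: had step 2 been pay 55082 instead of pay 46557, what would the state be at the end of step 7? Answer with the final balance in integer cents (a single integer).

(re-executing from step 2 with the substitution; state before step 2: balance=330267)
2. pay 55082 -> balance=283144
3. pay 44308 -> balance=245659
4. pay 48877 -> balance=202702
5. pay 44317 -> balance=163270
6. pay 47450 -> balance=119754
7. pay 52131 -> balance=70509

70509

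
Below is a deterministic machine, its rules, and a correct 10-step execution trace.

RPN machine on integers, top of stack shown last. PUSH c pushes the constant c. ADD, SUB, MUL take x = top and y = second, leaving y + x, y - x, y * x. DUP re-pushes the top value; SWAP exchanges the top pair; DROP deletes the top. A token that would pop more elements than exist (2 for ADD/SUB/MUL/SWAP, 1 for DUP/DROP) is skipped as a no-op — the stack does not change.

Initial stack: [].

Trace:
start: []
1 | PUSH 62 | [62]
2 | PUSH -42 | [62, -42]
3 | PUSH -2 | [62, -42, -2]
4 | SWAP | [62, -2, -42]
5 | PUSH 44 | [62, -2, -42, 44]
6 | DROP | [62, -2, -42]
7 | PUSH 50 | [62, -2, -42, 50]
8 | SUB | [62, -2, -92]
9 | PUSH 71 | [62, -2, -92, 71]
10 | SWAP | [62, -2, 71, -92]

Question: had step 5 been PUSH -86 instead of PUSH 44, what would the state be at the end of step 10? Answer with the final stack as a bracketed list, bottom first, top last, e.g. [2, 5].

[62, -2, 71, -92]

(re-executing from step 5 with the substitution; state before step 5: [62, -2, -42])
5 | PUSH -86 | [62, -2, -42, -86]
6 | DROP | [62, -2, -42]
7 | PUSH 50 | [62, -2, -42, 50]
8 | SUB | [62, -2, -92]
9 | PUSH 71 | [62, -2, -92, 71]
10 | SWAP | [62, -2, 71, -92]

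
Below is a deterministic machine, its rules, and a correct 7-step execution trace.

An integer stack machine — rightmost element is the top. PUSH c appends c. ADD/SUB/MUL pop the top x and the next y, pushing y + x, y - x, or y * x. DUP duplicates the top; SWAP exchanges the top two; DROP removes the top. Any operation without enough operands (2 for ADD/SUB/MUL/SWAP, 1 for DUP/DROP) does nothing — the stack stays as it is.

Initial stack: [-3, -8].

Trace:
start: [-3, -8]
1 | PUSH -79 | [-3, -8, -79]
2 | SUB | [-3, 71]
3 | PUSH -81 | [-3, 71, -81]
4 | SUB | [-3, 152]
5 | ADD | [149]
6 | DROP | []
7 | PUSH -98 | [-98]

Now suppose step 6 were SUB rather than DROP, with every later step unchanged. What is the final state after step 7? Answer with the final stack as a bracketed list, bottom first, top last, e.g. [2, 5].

(re-executing from step 6 with the substitution; state before step 6: [149])
6 | SUB | [149]
7 | PUSH -98 | [149, -98]

[149, -98]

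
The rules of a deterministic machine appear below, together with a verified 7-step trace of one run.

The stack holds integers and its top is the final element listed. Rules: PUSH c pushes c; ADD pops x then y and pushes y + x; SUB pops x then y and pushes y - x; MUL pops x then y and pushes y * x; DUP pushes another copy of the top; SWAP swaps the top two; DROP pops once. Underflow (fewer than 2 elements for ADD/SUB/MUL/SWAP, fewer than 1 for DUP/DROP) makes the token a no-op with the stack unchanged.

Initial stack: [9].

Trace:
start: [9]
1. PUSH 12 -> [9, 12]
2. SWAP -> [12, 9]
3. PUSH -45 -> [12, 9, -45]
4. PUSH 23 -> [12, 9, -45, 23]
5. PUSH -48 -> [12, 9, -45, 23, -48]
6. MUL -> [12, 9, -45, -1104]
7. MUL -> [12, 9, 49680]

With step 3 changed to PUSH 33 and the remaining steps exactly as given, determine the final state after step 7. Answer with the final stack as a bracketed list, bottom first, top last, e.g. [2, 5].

(re-executing from step 3 with the substitution; state before step 3: [12, 9])
3. PUSH 33 -> [12, 9, 33]
4. PUSH 23 -> [12, 9, 33, 23]
5. PUSH -48 -> [12, 9, 33, 23, -48]
6. MUL -> [12, 9, 33, -1104]
7. MUL -> [12, 9, -36432]

[12, 9, -36432]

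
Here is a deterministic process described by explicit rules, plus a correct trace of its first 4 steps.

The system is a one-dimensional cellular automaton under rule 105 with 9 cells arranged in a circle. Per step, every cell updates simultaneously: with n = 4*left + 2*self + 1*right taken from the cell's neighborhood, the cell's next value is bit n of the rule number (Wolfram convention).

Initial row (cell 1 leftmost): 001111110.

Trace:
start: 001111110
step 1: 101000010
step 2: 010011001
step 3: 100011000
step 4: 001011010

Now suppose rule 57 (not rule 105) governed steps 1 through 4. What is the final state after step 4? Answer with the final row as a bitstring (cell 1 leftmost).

(re-executing steps 1..4 under rule 57; state before step 1: 001111110)
step 1: 101000001
step 2: 010111101
step 3: 101100010
step 4: 011011001

011011001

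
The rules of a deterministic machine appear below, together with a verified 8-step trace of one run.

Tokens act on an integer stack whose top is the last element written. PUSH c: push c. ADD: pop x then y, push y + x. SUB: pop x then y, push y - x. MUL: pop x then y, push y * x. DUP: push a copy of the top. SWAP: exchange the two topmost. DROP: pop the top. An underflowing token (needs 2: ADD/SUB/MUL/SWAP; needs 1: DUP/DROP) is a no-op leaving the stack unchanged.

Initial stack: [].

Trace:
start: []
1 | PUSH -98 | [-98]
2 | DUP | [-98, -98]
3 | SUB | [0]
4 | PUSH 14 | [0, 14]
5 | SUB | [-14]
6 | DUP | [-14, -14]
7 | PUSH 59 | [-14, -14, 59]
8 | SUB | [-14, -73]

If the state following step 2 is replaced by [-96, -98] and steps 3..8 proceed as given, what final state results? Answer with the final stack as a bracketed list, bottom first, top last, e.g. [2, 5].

[-12, -71]

state after step 2 := [-96, -98]
3 | SUB | [2]
4 | PUSH 14 | [2, 14]
5 | SUB | [-12]
6 | DUP | [-12, -12]
7 | PUSH 59 | [-12, -12, 59]
8 | SUB | [-12, -71]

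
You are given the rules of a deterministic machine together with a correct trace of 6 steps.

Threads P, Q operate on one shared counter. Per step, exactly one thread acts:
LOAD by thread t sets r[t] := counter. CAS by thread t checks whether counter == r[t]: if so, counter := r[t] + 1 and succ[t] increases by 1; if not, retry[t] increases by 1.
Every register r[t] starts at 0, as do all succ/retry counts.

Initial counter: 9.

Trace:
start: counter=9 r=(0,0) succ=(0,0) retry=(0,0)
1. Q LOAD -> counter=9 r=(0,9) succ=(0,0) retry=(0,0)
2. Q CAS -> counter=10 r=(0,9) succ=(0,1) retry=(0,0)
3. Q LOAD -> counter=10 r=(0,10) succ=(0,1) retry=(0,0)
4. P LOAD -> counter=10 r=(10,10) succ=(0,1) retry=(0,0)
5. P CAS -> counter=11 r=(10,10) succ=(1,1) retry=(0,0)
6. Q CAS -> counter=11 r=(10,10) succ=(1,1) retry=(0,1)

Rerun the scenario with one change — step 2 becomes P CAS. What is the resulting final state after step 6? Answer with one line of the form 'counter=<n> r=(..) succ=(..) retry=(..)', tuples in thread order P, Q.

(re-executing from step 2 with the substitution; state before step 2: counter=9 r=(0,9) succ=(0,0) retry=(0,0))
2. P CAS -> counter=9 r=(0,9) succ=(0,0) retry=(1,0)
3. Q LOAD -> counter=9 r=(0,9) succ=(0,0) retry=(1,0)
4. P LOAD -> counter=9 r=(9,9) succ=(0,0) retry=(1,0)
5. P CAS -> counter=10 r=(9,9) succ=(1,0) retry=(1,0)
6. Q CAS -> counter=10 r=(9,9) succ=(1,0) retry=(1,1)

counter=10 r=(9,9) succ=(1,0) retry=(1,1)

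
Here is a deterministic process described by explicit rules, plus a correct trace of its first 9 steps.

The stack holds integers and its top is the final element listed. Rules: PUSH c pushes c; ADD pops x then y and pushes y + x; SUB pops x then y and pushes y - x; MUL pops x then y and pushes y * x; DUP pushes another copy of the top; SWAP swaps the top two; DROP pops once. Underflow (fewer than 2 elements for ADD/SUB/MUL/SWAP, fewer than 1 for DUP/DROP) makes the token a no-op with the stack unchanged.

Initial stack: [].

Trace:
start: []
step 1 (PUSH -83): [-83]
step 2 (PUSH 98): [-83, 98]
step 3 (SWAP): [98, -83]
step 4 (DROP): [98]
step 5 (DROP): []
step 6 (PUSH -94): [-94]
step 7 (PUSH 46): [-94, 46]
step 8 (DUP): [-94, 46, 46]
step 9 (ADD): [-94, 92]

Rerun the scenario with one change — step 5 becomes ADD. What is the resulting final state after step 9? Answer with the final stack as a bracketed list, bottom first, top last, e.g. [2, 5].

(re-executing from step 5 with the substitution; state before step 5: [98])
step 5 (ADD): [98]
step 6 (PUSH -94): [98, -94]
step 7 (PUSH 46): [98, -94, 46]
step 8 (DUP): [98, -94, 46, 46]
step 9 (ADD): [98, -94, 92]

[98, -94, 92]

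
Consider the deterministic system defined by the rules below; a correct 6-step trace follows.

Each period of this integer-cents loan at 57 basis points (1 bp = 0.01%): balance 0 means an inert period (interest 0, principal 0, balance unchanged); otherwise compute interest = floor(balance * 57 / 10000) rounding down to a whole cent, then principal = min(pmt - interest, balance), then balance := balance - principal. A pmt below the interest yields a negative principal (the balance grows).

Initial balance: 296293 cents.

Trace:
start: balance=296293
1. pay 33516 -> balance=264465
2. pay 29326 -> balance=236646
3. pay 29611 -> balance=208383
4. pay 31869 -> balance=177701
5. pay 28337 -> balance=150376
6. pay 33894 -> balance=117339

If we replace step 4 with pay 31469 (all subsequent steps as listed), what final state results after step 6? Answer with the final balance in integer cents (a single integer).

(re-executing from step 4 with the substitution; state before step 4: balance=208383)
4. pay 31469 -> balance=178101
5. pay 28337 -> balance=150779
6. pay 33894 -> balance=117744

117744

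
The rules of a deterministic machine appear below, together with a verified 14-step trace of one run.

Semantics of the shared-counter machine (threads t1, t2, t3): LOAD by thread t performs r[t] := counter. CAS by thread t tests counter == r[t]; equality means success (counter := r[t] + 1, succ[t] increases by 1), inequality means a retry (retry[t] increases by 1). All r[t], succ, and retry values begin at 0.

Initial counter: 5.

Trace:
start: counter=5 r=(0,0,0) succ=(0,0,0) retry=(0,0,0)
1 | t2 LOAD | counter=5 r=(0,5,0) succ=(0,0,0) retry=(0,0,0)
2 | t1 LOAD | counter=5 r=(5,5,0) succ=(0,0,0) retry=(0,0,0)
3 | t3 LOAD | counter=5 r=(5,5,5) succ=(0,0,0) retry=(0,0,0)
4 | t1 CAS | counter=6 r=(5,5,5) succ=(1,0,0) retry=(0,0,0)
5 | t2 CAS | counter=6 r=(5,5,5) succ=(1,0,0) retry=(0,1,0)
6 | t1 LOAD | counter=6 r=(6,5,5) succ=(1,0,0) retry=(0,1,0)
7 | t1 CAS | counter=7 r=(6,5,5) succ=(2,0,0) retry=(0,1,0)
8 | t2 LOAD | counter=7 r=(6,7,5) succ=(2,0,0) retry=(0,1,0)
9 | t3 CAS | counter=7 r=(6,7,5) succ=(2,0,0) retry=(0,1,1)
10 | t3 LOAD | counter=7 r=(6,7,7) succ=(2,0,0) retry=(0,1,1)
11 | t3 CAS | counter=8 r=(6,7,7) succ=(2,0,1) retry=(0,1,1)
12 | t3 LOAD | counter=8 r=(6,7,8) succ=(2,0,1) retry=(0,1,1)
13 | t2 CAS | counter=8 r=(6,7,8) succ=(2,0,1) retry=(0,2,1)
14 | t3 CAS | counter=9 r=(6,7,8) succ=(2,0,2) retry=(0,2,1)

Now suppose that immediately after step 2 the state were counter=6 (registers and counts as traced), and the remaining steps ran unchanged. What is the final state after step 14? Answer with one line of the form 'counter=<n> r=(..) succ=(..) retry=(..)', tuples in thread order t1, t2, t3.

state after step 2 := counter=6 r=(5,5,0) succ=(0,0,0) retry=(0,0,0)
3 | t3 LOAD | counter=6 r=(5,5,6) succ=(0,0,0) retry=(0,0,0)
4 | t1 CAS | counter=6 r=(5,5,6) succ=(0,0,0) retry=(1,0,0)
5 | t2 CAS | counter=6 r=(5,5,6) succ=(0,0,0) retry=(1,1,0)
6 | t1 LOAD | counter=6 r=(6,5,6) succ=(0,0,0) retry=(1,1,0)
7 | t1 CAS | counter=7 r=(6,5,6) succ=(1,0,0) retry=(1,1,0)
8 | t2 LOAD | counter=7 r=(6,7,6) succ=(1,0,0) retry=(1,1,0)
9 | t3 CAS | counter=7 r=(6,7,6) succ=(1,0,0) retry=(1,1,1)
10 | t3 LOAD | counter=7 r=(6,7,7) succ=(1,0,0) retry=(1,1,1)
11 | t3 CAS | counter=8 r=(6,7,7) succ=(1,0,1) retry=(1,1,1)
12 | t3 LOAD | counter=8 r=(6,7,8) succ=(1,0,1) retry=(1,1,1)
13 | t2 CAS | counter=8 r=(6,7,8) succ=(1,0,1) retry=(1,2,1)
14 | t3 CAS | counter=9 r=(6,7,8) succ=(1,0,2) retry=(1,2,1)

counter=9 r=(6,7,8) succ=(1,0,2) retry=(1,2,1)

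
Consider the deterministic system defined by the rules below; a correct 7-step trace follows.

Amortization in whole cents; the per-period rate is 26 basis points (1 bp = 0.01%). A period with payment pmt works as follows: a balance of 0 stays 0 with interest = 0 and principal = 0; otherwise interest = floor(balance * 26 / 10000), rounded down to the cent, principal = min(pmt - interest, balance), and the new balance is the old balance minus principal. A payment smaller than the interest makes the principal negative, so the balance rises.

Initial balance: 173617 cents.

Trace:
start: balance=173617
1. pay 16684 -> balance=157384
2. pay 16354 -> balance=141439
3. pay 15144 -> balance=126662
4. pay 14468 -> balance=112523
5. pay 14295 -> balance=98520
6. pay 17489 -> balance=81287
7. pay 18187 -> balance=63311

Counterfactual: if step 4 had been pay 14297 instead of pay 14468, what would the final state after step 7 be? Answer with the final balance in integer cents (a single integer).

(re-executing from step 4 with the substitution; state before step 4: balance=126662)
4. pay 14297 -> balance=112694
5. pay 14295 -> balance=98692
6. pay 17489 -> balance=81459
7. pay 18187 -> balance=63483

63483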